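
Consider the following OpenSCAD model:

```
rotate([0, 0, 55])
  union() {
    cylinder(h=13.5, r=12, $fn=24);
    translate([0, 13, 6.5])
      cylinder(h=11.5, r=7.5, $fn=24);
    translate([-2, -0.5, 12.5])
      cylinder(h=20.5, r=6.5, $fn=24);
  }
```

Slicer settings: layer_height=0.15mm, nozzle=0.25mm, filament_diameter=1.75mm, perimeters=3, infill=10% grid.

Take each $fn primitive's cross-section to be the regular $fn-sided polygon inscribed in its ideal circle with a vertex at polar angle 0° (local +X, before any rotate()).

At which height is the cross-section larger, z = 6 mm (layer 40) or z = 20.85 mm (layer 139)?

layer 40 (z = 6 mm)

Layer 40 (z = 6): the r=12 cylinder contributes a regular 24-gon of circumradius 12 (area = (24/2)·12.000²·sin(360°/24) = 447.24 mm²); the cylinder at (0, 13) is absent (z outside [6.5, 18]); the cylinder at (-2, -0.5) does not reach this height (z outside [12.5, 33]); Taking the union: only the r=12 cylinder is present, so the union is just that shape — area = 447.24 mm²; (rotated 55° about Z; rotation is an isometry so areas/perimeters/island counts are preserved). So its area = 447.24 mm². Layer 139 (z = 20.85): the cylinder is not intersected at this z (z outside [0, 13.5]); the cylinder at (0, 13) is not intersected at this z (z outside [6.5, 18]); the cylinder at (-2, -0.5): section is a regular 24-gon, circumradius r=6.5 (area = (24/2)·6.500²·sin(360°/24) = 131.22 mm²); Merging all regions: only the r=6.5 cylinder at (-2, -0.5) is present, so the union is just that shape — area = 131.22 mm²; (rotated 55° about Z; rotation is an isometry so areas/perimeters/island counts are preserved). So its area = 131.22 mm². Layer 40 is larger (447.24 vs 131.22 mm²).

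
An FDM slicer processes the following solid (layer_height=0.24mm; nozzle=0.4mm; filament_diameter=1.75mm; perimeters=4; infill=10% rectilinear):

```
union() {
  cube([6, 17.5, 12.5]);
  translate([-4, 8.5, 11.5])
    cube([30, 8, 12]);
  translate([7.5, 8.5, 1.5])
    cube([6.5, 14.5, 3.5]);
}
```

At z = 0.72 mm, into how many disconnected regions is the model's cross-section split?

At z = 0.72 mm: the cube is present — its section is the full 6×17.5 rectangle; the cube at (-4, 8.5) is absent (z outside [11.5, 23.5]); the cube at (7.5, 8.5) is not intersected at this z (z outside [1.5, 5]); Merging all regions: only the 6×17.5 cube is present, so the union is just that shape — 1 connected region. The result has 1 disconnected region.

1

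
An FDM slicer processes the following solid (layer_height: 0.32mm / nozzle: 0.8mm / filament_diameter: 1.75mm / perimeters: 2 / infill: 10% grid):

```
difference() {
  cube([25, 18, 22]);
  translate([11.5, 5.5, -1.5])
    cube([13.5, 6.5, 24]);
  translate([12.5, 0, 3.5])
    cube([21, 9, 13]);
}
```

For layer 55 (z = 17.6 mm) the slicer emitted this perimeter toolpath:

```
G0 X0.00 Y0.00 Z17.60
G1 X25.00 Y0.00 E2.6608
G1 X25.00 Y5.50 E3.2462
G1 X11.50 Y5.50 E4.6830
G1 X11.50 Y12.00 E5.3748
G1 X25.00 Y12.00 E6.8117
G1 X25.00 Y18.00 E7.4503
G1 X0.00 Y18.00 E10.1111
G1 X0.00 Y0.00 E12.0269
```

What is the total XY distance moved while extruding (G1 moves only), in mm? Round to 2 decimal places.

113.00 mm

Sum the Euclidean lengths of each G1 segment: total = 113.00 mm.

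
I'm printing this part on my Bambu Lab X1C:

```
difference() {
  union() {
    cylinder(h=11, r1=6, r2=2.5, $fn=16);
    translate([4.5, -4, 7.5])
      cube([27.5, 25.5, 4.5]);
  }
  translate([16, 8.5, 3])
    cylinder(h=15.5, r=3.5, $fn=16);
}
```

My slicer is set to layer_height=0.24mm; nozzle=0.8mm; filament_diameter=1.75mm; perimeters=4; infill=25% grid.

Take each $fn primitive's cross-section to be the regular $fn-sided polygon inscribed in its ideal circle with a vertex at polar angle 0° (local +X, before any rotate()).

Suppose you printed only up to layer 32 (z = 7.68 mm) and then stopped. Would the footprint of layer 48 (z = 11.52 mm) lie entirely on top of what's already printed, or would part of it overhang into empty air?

Compare the two slices. At z = 7.68: the cone contributes a regular 16-gon of circumradius 3.556 (interpolated between r1=6 and r2=2.5 at t=0.698) (area = (16/2)·3.556²·sin(360°/16) = 38.72 mm²); the 27.5×25.5 cube at (4.5, -4) contributes its full rectangle (area 701.25 mm²); Merging all regions: the 2 present regions are separate (no shared area or edge), so areas and boundary lengths simply add and each stays a separate island — area = 739.97 mm²; the r=3.5 cylinder at (16, 8.5) contributes a regular 16-gon of circumradius 3.5 (area = (16/2)·3.500²·sin(360°/16) = 37.50 mm²); Subtracting the remaining from the first: starting from that combined region (739.97 mm²), the r=3.5 cylinder at (16, 8.5) lies wholly inside it (removes its full 37.50 mm² and its 21.85 mm outline becomes a hole wall) — area = 702.47 mm². At z = 11.52: the cone is absent (z outside [0, 11]); the cube at (4.5, -4) is present — its section is the full 27.5×25.5 rectangle (area 701.25 mm²); Merging all regions: only the 27.5×25.5 cube at (4.5, -4) is present, so the union is just that shape — area = 701.25 mm²; the r=3.5 cylinder at (16, 8.5) gives a regular 16-gon of circumradius 3.5 (constant along its height) (area = (16/2)·3.500²·sin(360°/16) = 37.50 mm²); Taking the first minus the rest: starting from the result so far (701.25 mm²), the r=3.5 cylinder at (16, 8.5) lies wholly inside it (removes its full 37.50 mm² and its 21.85 mm outline becomes a hole wall) — area = 663.75 mm². Checking containment: the cross-section at z = 11.52 is a subset of the cross-section at z = 7.68.

entirely on top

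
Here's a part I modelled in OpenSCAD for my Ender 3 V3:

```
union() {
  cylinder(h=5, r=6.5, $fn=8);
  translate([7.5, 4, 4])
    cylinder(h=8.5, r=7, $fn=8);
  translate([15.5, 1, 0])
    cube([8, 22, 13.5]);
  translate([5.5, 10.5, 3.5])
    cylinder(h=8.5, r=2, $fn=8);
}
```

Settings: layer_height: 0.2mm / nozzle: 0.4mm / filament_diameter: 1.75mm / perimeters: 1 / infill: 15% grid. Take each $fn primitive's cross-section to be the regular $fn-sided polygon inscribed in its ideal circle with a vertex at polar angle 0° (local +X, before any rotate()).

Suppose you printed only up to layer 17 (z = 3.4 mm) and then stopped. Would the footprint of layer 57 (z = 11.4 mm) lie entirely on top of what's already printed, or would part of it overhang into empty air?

Compare the two slices. At z = 3.4: the r=6.5 cylinder gives a regular 8-gon of circumradius 6.5 (constant along its height) (area = (8/2)·6.500²·sin(360°/8) = 119.50 mm²); the cylinder at (7.5, 4) is absent (z outside [4, 12.5]); the 8×22 cube at (15.5, 1) contributes its full rectangle (area 176.00 mm²); the cylinder at (5.5, 10.5) does not reach this height (z outside [3.5, 12]); Merging all regions: the 2 present regions are separate (no shared area or edge), so areas and boundary lengths simply add and each stays a separate island — area = 295.50 mm². At z = 11.4: the cylinder does not reach this height (z outside [0, 5]); the cylinder at (7.5, 4): section is a regular 8-gon, circumradius r=7 (area = (8/2)·7.000²·sin(360°/8) = 138.59 mm²); the 8×22 cube at (15.5, 1) contributes its full rectangle (area 176.00 mm²); the cylinder at (5.5, 10.5): section is a regular 8-gon, circumradius r=2 (area = (8/2)·2.000²·sin(360°/8) = 11.31 mm²); Combining (union): the regions partially overlap — summed areas 325.91 mm² minus the doubly-counted overlap 4.54 mm² gives 321.37 mm² — area = 321.37 mm². Checking containment: at z = 11.4 the cross-section extends beyond the z = 3.4 cross-section by about 116.95 mm².

part overhangs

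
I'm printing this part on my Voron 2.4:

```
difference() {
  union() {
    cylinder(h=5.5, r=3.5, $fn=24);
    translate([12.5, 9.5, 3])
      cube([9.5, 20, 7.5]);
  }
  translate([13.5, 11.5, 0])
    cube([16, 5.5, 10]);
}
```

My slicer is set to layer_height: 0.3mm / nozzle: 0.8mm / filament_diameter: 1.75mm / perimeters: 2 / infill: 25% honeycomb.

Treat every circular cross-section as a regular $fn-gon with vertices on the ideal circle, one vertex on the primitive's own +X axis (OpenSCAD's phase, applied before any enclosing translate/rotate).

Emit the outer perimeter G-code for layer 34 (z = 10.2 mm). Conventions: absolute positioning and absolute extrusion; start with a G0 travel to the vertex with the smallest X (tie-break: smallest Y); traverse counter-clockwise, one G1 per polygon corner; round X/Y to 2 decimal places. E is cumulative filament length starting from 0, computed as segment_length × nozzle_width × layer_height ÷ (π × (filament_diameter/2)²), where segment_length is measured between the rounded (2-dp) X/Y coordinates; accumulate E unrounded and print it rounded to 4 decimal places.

G0 X12.50 Y9.50 Z10.20
G1 X22.00 Y9.50 E0.9479
G1 X22.00 Y29.50 E2.9435
G1 X12.50 Y29.50 E3.8914
G1 X12.50 Y9.50 E5.8870

At z = 10.2 mm: the cylinder is absent (z outside [0, 5.5]); the 9.5×20 cube at (12.5, 9.5) contributes its full rectangle; Merging all regions: only the 9.5×20 cube at (12.5, 9.5) is present, so the union is just that shape — 1 connected region; the cube at (13.5, 11.5) is absent (z outside [0, 10]); After the difference (first − rest): none of the subtracted shapes is present at this height, so that combined region is unchanged — 1 connected region. The outline is a single polygon with 4 vertices. Extrusion per mm of travel: 0.8 × 0.3 / (π × 0.875²) = 0.099780. Accumulating E over each segment gives final E = 5.8870.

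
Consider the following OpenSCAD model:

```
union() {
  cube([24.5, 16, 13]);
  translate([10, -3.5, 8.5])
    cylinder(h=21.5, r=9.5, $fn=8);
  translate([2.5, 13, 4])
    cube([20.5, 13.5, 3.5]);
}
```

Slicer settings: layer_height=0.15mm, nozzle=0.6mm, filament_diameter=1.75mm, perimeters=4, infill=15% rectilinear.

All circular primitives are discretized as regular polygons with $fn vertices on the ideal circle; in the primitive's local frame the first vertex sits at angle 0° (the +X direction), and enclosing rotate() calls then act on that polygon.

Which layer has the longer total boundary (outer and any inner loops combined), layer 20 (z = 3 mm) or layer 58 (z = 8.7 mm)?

layer 58 (z = 8.7 mm)

Layer 20 (z = 3): the 24.5×16 cube contributes its full rectangle (perimeter 81.00 mm); the cylinder at (10, -3.5) is absent (z outside [8.5, 30]); the cube at (2.5, 13) is absent (z outside [4, 7.5]); Taking the union: only the 24.5×16 cube is present, so the union is just that shape — boundary = 81.00 mm. So its perimeter = 81.00 mm. Layer 58 (z = 8.7): the cube (footprint 24.5×16) is included at this height (perimeter 81.00 mm); the cylinder at (10, -3.5): section is a regular 8-gon, circumradius r=9.5 (perimeter = 2·8·9.500·sin(180°/8) = 58.17 mm); the cube at (2.5, 13) is absent (z outside [4, 7.5]); Taking the union: the regions partially overlap (shared area 66.21 mm²), so the edge portions inside another operand are dropped and the merged outline is re-measured after clipping — boundary = 101.56 mm. So its perimeter = 101.56 mm. Layer 58 is larger (101.56 vs 81.00 mm).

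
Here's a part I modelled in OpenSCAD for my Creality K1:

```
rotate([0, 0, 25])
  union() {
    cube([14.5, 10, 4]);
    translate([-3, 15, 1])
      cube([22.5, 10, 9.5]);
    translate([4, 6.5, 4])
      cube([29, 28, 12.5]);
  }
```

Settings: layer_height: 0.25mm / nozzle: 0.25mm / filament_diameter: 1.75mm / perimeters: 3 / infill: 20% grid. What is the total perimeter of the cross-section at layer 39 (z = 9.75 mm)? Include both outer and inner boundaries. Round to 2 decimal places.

128.00 mm

At z = 9.75 mm: the cube is absent (z outside [0, 4]); the cube at (-3, 15) is present — its section is the full 22.5×10 rectangle (perimeter 65.00 mm); the 29×28 cube at (4, 6.5) contributes its full rectangle (perimeter 114.00 mm); Taking the union: the regions partially overlap (shared area 155.00 mm²), so the edge portions inside another operand are dropped and the merged outline is re-measured after clipping — boundary = 128.00 mm; (rotated 25° about Z; rotation is an isometry so areas/perimeters/island counts are preserved). Overall, the cross-section is a single solid region. Total boundary length (outer) = 128.00 mm.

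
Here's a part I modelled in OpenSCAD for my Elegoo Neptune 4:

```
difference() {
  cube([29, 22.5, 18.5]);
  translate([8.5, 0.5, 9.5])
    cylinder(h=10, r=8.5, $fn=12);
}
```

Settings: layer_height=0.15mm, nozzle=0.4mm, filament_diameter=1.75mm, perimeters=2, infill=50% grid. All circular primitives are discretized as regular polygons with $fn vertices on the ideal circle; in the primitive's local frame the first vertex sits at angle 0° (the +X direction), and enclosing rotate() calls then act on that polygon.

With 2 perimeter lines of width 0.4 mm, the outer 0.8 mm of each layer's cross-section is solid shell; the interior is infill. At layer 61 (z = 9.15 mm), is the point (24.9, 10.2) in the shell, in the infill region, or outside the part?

At z = 9.15 mm: the cube is present — its section is the full 29×22.5 rectangle; the cylinder at (8.5, 0.5) does not reach this height (z outside [9.5, 19.5]); Subtracting the remaining from the first: none of the subtracted shapes is present at this height, so the 29×22.5 cube is unchanged — 1 connected region. Overall, the cross-section is a single solid region. The nearest boundary edge runs (29.00, 0.00)→(29.00, 22.50); distance from the point to it = 4.10 mm. The point is inside the cross-section and 4.10 mm from the nearest boundary — more than the 0.8 mm shell width (2 × 0.4), so it's in the infill interior.

infill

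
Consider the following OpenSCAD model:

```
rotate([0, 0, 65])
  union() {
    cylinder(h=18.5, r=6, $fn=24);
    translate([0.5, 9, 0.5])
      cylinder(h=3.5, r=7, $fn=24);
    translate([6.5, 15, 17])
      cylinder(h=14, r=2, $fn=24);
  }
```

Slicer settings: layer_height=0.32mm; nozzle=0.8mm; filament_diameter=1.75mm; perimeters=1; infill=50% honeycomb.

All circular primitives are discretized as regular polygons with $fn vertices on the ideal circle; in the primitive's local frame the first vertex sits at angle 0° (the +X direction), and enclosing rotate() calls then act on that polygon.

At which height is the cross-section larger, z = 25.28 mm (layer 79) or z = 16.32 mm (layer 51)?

layer 51 (z = 16.32 mm)

Layer 79 (z = 25.28): the cylinder is absent (z outside [0, 18.5]); the cylinder at (0.5, 9) is absent (z outside [0.5, 4]); the cylinder at (6.5, 15): section is a regular 24-gon, circumradius r=2 (area = (24/2)·2.000²·sin(360°/24) = 12.42 mm²); Merging all regions: only the r=2 cylinder at (6.5, 15) is present, so the union is just that shape — area = 12.42 mm²; (rotated 65° about Z; rotation is an isometry so areas/perimeters/island counts are preserved). So its area = 12.42 mm². Layer 51 (z = 16.32): the r=6 cylinder contributes a regular 24-gon of circumradius 6 (area = (24/2)·6.000²·sin(360°/24) = 111.81 mm²); the cylinder at (0.5, 9) is not intersected at this z (z outside [0.5, 4]); the cylinder at (6.5, 15) is not intersected at this z (z outside [17, 31]); Combining (union): only the r=6 cylinder is present, so the union is just that shape — area = 111.81 mm²; (rotated 65° about Z; rotation is an isometry so areas/perimeters/island counts are preserved). So its area = 111.81 mm². Layer 51 is larger (111.81 vs 12.42 mm²).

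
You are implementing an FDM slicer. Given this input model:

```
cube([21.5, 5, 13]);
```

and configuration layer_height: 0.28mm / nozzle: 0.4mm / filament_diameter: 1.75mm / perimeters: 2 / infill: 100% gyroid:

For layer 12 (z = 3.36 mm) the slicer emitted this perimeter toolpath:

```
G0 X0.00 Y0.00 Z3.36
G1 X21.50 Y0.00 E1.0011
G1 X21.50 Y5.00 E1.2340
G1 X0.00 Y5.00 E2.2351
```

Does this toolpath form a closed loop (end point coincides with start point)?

no

Start point (G0): (0.00, 0.00). End point (last G1): the path does not return to the start — open.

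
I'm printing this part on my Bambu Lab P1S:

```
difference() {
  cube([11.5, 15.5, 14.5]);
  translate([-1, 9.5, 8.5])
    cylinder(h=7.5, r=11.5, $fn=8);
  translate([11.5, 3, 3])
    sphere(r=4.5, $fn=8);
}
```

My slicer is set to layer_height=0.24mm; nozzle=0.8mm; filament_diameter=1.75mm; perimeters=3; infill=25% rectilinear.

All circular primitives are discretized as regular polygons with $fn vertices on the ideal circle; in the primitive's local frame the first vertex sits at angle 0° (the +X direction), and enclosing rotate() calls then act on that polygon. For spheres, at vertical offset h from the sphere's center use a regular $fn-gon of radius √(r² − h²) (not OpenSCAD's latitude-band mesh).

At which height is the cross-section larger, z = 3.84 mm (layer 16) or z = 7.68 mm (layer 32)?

layer 32 (z = 7.68 mm)

Layer 16 (z = 3.84): the cube is present — its section is the full 11.5×15.5 rectangle (area 178.25 mm²); the cylinder at (-1, 9.5) does not reach this height (z outside [8.5, 16]); the sphere at (11.5, 3): section is a regular 8-gon, circumradius = √(r²−h²) = √(4.5²−0.84²) = 4.421 (area = (8/2)·4.421²·sin(360°/8) = 55.28 mm²); Taking the first minus the rest: starting from the 11.5×15.5 cube (178.25 mm²), the r=4.5 sphere at (11.5, 3) partially overlaps it — only the 25.22 mm² overlap (of its 55.28 mm²) is removed, clipping the outline — area = 153.03 mm². So its area = 153.03 mm². Layer 32 (z = 7.68): the cube is present — its section is the full 11.5×15.5 rectangle (area 178.25 mm²); the cylinder at (-1, 9.5) is absent (z outside [8.5, 16]); the sphere at (11.5, 3) does not reach this height (|z−center|=4.680 > r=4.5); After the difference (first − rest): none of the subtracted shapes is present at this height, so the 11.5×15.5 cube is unchanged — area = 178.25 mm². So its area = 178.25 mm². Layer 32 is larger (178.25 vs 153.03 mm²).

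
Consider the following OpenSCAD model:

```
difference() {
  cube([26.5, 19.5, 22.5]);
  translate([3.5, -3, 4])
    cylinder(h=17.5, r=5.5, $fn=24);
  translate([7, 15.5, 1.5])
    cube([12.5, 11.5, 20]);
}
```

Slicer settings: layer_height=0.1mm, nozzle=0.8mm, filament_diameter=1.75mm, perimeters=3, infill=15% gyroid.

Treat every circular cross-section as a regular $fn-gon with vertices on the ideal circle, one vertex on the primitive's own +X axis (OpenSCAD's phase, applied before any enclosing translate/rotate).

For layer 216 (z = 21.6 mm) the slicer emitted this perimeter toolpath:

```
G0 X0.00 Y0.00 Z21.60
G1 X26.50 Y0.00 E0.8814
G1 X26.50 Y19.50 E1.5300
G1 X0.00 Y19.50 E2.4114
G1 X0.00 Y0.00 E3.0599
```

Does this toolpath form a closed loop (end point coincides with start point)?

yes

Start point (G0): (0.00, 0.00). End point (last G1): the path returns to the start — closed.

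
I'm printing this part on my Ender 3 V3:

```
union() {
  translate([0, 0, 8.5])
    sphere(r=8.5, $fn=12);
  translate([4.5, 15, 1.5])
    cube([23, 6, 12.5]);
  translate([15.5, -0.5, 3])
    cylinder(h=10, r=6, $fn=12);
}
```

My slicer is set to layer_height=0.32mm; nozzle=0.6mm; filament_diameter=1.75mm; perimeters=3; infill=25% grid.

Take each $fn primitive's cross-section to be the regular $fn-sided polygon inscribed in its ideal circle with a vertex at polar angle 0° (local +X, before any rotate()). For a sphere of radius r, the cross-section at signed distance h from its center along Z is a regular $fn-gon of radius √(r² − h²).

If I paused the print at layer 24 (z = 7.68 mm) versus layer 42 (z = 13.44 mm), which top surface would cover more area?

layer 24 (z = 7.68 mm)

Layer 24 (z = 7.68): the r=8.5 sphere slices to a regular 12-gon of circumradius 8.460 (√(r²−h²) with h=0.82 from center) (area = (12/2)·8.460²·sin(360°/12) = 214.73 mm²); the 23×6 cube at (4.5, 15) contributes its full rectangle (area 138.00 mm²); the r=6 cylinder at (15.5, -0.5) contributes a regular 12-gon of circumradius 6 (area = (12/2)·6.000²·sin(360°/12) = 108.00 mm²); Combining (union): the 3 present regions are separate (no shared area or edge), so areas and boundary lengths simply add and each stays a separate island — area = 460.73 mm². So its area = 460.73 mm². Layer 42 (z = 13.44): the r=8.5 sphere contributes a regular 12-gon of circumradius √(8.5²−4.94²) = 6.917 (area = (12/2)·6.917²·sin(360°/12) = 143.54 mm²); the cube at (4.5, 15) is present — its section is the full 23×6 rectangle (area 138.00 mm²); the cylinder at (15.5, -0.5) is absent (z outside [3, 13]); Combining (union): the 2 present regions are separate (no shared area or edge), so areas and boundary lengths simply add and each stays a separate island — area = 281.54 mm². So its area = 281.54 mm². Layer 24 is larger (460.73 vs 281.54 mm²).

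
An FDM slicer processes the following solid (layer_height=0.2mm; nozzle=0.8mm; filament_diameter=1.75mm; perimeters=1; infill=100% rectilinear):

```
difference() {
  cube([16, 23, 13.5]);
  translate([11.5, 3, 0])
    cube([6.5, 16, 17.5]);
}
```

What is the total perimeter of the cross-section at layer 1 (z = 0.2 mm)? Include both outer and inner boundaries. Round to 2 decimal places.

At z = 0.2 mm: the cube (footprint 16×23) is included at this height (perimeter 78.00 mm); the cube at (11.5, 3) (footprint 6.5×16) is included at this height (perimeter 45.00 mm); Taking the first minus the rest: starting from the 16×23 cube, the 6.5×16 cube at (11.5, 3) partially overlaps it — only the 72.00 mm² overlap (of its 104.00 mm²) is removed, clipping the outline — boundary = 87.00 mm. Overall, the cross-section is a single solid region. Total boundary length (outer) = 87.00 mm.

87.00 mm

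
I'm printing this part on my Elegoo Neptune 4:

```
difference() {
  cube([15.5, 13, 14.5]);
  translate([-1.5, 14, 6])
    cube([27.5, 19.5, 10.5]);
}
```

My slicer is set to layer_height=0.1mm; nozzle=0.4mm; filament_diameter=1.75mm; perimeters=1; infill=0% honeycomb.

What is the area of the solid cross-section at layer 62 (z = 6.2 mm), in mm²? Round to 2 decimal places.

At z = 6.2 mm: the cube is present — its section is the full 15.5×13 rectangle (area 201.50 mm²); the cube at (-1.5, 14) is present — its section is the full 27.5×19.5 rectangle (area 536.25 mm²); After the difference (first − rest): starting from the 15.5×13 cube (201.50 mm²), the 27.5×19.5 cube at (-1.5, 14) misses the remaining region (no effect) — area = 201.50 mm². Overall, the cross-section is a single solid region. Net area = 201.50 mm².

201.50 mm²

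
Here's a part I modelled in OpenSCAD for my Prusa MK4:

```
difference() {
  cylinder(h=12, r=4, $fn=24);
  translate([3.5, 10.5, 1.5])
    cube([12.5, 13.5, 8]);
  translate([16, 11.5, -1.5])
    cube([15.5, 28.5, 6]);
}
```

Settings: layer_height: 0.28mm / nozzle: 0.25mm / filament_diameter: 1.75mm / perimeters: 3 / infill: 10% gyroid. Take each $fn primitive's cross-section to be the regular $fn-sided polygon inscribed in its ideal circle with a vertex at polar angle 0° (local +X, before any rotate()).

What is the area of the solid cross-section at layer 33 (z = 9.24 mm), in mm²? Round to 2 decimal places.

At z = 9.24 mm: the r=4 cylinder contributes a regular 24-gon of circumradius 4 (area = (24/2)·4.000²·sin(360°/24) = 49.69 mm²); the 12.5×13.5 cube at (3.5, 10.5) contributes its full rectangle (area 168.75 mm²); the cube at (16, 11.5) is absent (z outside [-1.5, 4.5]); Subtracting the remaining from the first: starting from the r=4 cylinder (49.69 mm²), the 12.5×13.5 cube at (3.5, 10.5) misses the remaining region (no effect) — area = 49.69 mm². Overall, the cross-section is a single solid region. Net area = 49.69 mm².

49.69 mm²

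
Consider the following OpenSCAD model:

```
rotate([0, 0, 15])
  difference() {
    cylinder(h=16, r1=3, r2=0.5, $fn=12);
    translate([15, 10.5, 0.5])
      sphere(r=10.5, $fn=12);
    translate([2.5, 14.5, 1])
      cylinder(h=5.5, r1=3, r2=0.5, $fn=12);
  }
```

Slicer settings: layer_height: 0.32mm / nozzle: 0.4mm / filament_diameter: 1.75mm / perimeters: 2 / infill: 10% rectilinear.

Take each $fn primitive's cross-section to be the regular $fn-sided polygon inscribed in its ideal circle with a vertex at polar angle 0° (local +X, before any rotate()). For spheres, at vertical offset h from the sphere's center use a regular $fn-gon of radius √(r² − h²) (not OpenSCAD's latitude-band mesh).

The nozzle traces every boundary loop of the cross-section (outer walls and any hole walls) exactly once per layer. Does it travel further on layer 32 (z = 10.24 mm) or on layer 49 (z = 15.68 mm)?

Layer 32 (z = 10.24): the cone (r1=3→r2=0.5) has section circumradius 1.400 here — a regular 12-gon (perimeter = 2·12·1.400·sin(180°/12) = 8.70 mm); the sphere at (15, 10.5): section is a regular 12-gon, circumradius = √(r²−h²) = √(10.5²−9.74²) = 3.922 (perimeter = 2·12·3.922·sin(180°/12) = 24.36 mm); the cone at (2.5, 14.5) does not reach this height (z outside [1, 6.5]); Taking the first minus the rest: starting from the cone, the r=10.5 sphere at (15, 10.5) misses the remaining region (no effect) — boundary = 8.70 mm; (whole slice rotated 15° about Z — lengths, areas and connectivity unchanged). So its perimeter = 8.70 mm. Layer 49 (z = 15.68): the cone (r1=3→r2=0.5) has section circumradius 0.550 here — a regular 12-gon (perimeter = 2·12·0.550·sin(180°/12) = 3.42 mm); the sphere at (15, 10.5) is absent (|z−center|=15.180 > r=10.5); the cone at (2.5, 14.5) does not reach this height (z outside [1, 6.5]); Taking the first minus the rest: none of the subtracted shapes is present at this height, so the cone is unchanged — boundary = 3.42 mm; (whole slice rotated 15° about Z — lengths, areas and connectivity unchanged). So its perimeter = 3.42 mm. Layer 32 is larger (8.70 vs 3.42 mm).

layer 32 (z = 10.24 mm)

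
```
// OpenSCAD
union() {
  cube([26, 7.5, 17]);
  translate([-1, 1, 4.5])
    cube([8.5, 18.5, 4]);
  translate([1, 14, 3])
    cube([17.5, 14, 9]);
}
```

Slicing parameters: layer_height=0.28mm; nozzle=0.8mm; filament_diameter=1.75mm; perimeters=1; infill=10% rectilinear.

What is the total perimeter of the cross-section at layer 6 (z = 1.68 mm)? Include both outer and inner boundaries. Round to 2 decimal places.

At z = 1.68 mm: the cube is present — its section is the full 26×7.5 rectangle (perimeter 67.00 mm); the cube at (-1, 1) is not intersected at this z (z outside [4.5, 8.5]); the cube at (1, 14) is absent (z outside [3, 12]); Merging all regions: only the 26×7.5 cube is present, so the union is just that shape — boundary = 67.00 mm. Overall, the cross-section is a single solid region. Total boundary length (outer) = 67.00 mm.

67.00 mm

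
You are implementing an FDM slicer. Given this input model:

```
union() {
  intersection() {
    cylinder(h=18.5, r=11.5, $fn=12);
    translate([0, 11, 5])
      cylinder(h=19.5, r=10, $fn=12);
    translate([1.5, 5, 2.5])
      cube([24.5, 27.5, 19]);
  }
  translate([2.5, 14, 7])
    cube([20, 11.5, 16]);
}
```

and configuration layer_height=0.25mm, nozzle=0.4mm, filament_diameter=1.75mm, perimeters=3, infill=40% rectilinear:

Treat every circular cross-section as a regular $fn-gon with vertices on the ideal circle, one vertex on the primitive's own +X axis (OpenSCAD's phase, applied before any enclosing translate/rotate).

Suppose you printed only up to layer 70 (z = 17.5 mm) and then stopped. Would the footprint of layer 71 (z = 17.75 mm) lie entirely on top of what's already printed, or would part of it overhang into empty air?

entirely on top

Compare the two slices. At z = 17.5: the r=11.5 cylinder gives a regular 12-gon of circumradius 11.5 (constant along its height) (area = (12/2)·11.500²·sin(360°/12) = 396.75 mm²); the cylinder at (0, 11): section is a regular 12-gon, circumradius r=10 (area = (12/2)·10.000²·sin(360°/12) = 300.00 mm²); the 24.5×27.5 cube at (1.5, 5) contributes its full rectangle (area 673.75 mm²); After intersecting: the r=10 cylinder at (0, 11) partially overlaps the r=11.5 cylinder; clipping to the common part keeps 125.90 mm²; the 24.5×27.5 cube at (1.5, 5) partially overlaps the running intersection; clipping to the common part keeps 33.31 mm² — area = 33.31 mm²; the 20×11.5 cube at (2.5, 14) contributes its full rectangle (area 230.00 mm²); Merging all regions: the 2 present regions are separate (no shared area or edge), so areas and boundary lengths simply add and each stays a separate island — area = 263.31 mm². At z = 17.75: the r=11.5 cylinder contributes a regular 12-gon of circumradius 11.5 (area = (12/2)·11.500²·sin(360°/12) = 396.75 mm²); the cylinder at (0, 11): section is a regular 12-gon, circumradius r=10 (area = (12/2)·10.000²·sin(360°/12) = 300.00 mm²); the cube at (1.5, 5) (footprint 24.5×27.5) is included at this height (area 673.75 mm²); Keeping only the common overlap: the r=10 cylinder at (0, 11) partially overlaps the r=11.5 cylinder; clipping to the common part keeps 125.90 mm²; the 24.5×27.5 cube at (1.5, 5) partially overlaps the running intersection; clipping to the common part keeps 33.31 mm² — area = 33.31 mm²; the 20×11.5 cube at (2.5, 14) contributes its full rectangle (area 230.00 mm²); Merging all regions: the 2 present regions are separate (no shared area or edge), so areas and boundary lengths simply add and each stays a separate island — area = 263.31 mm². Checking containment: the cross-section at z = 17.75 is a subset of the cross-section at z = 17.5.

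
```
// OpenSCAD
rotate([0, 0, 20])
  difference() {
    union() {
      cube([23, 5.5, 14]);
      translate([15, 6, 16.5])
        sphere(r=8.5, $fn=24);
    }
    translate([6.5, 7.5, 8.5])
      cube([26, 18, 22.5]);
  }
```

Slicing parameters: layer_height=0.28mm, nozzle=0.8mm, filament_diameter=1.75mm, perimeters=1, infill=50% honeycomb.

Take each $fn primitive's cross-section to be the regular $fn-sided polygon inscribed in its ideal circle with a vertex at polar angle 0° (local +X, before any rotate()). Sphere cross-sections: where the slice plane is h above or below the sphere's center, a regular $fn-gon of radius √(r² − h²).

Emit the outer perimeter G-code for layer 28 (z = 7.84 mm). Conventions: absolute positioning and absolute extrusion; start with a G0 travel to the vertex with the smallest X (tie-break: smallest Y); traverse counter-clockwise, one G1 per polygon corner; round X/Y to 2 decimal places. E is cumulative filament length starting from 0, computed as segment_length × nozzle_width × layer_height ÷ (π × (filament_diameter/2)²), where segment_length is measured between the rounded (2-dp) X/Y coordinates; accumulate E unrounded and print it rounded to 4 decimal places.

At z = 7.84 mm: the 23×5.5 cube contributes its full rectangle; the sphere at (15, 6) is absent (|z−center|=8.660 > r=8.5); Combining (union): only the 23×5.5 cube is present, so the union is just that shape — 1 connected region; the cube at (6.5, 7.5) does not reach this height (z outside [8.5, 31]); Taking the first minus the rest: none of the subtracted shapes is present at this height, so the result so far is unchanged — 1 connected region; (whole slice rotated 20° about Z — lengths, areas and connectivity unchanged). The outline is a single polygon with 4 vertices. Extrusion per mm of travel: 0.8 × 0.28 / (π × 0.875²) = 0.093128. Accumulating E over each segment gives final E = 5.3071.

G0 X-1.88 Y5.17 Z7.84
G1 X0.00 Y0.00 E0.5123
G1 X21.61 Y7.87 E2.6541
G1 X19.73 Y13.03 E3.1656
G1 X-1.88 Y5.17 E5.3071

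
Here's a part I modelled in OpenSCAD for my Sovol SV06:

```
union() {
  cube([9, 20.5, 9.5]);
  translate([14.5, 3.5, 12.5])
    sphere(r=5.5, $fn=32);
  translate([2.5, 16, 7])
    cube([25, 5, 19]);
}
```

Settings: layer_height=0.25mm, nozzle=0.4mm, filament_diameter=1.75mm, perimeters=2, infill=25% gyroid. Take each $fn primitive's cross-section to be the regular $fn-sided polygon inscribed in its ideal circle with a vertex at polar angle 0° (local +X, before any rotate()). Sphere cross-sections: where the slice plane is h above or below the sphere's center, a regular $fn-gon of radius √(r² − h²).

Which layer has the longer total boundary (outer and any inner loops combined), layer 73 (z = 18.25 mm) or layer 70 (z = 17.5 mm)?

layer 70 (z = 17.5 mm)

Layer 73 (z = 18.25): the cube does not reach this height (z outside [0, 9.5]); the sphere at (14.5, 3.5) does not reach this height (|z−center|=5.750 > r=5.5); the cube at (2.5, 16) is present — its section is the full 25×5 rectangle (perimeter 60.00 mm); Taking the union: only the 25×5 cube at (2.5, 16) is present, so the union is just that shape — boundary = 60.00 mm. So its perimeter = 60.00 mm. Layer 70 (z = 17.5): the cube is not intersected at this z (z outside [0, 9.5]); the r=5.5 sphere at (14.5, 3.5) contributes a regular 32-gon of circumradius √(5.5²−5²) = 2.291 (perimeter = 2·32·2.291·sin(180°/32) = 14.37 mm); the cube at (2.5, 16) (footprint 25×5) is included at this height (perimeter 60.00 mm); Taking the union: the 2 present regions are separate (no shared area or edge), so areas and boundary lengths simply add and each stays a separate island — boundary = 74.37 mm. So its perimeter = 74.37 mm. Layer 70 is larger (74.37 vs 60.00 mm).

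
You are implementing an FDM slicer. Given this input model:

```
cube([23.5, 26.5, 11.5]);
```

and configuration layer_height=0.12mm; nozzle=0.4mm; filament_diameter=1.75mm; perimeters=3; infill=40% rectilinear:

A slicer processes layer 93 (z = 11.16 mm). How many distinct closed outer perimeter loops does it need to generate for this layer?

1

At z = 11.16 mm: the 23.5×26.5 cube contributes its full rectangle. The result has 1 disconnected region.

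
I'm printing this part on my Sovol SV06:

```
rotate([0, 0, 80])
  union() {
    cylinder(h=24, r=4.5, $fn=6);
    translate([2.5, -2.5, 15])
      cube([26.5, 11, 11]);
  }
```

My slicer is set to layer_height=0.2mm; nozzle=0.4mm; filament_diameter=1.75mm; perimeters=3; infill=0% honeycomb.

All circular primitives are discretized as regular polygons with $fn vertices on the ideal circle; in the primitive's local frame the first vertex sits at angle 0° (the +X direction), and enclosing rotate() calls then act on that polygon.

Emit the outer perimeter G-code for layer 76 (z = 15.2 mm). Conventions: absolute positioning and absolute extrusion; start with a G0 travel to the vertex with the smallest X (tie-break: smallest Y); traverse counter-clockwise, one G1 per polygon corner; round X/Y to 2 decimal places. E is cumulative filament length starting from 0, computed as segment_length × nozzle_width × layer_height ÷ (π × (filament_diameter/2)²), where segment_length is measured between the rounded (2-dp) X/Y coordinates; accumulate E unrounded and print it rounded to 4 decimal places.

G0 X-7.94 Y3.94 Z15.20
G1 X-2.98 Y3.06 E0.1675
G1 X-3.45 Y2.89 E0.1842
G1 X-4.23 Y-1.54 E0.3338
G1 X-0.78 Y-4.43 E0.4835
G1 X3.45 Y-2.89 E0.6332
G1 X4.23 Y1.54 E0.7828
G1 X2.99 Y2.58 E0.8366
G1 X7.50 Y28.13 E1.6996
G1 X-3.34 Y30.04 E2.0657
G1 X-7.94 Y3.94 E2.9471

At z = 15.2 mm: the r=4.5 cylinder contributes a regular 6-gon of circumradius 4.5; the 26.5×11 cube at (2.5, -2.5) contributes its full rectangle; Taking the union: the regions partially overlap (shared area 6.66 mm²), so overlapping operands fuse into one piece — 1 connected region; (rotated 80° about Z; rotation is an isometry so areas/perimeters/island counts are preserved). The outline is a single polygon with 10 vertices. Extrusion per mm of travel: 0.4 × 0.2 / (π × 0.875²) = 0.033260. Accumulating E over each segment gives final E = 2.9471.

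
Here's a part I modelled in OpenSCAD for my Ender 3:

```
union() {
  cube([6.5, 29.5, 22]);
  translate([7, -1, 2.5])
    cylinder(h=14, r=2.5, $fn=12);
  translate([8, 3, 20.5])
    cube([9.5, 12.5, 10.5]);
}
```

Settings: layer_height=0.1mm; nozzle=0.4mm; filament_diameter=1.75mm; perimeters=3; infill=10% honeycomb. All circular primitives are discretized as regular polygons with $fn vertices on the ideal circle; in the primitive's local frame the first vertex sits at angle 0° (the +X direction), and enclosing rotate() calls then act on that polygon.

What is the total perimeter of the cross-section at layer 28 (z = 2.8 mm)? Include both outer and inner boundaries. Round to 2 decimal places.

82.10 mm

At z = 2.8 mm: the cube (footprint 6.5×29.5) is included at this height (perimeter 72.00 mm); the r=2.5 cylinder at (7, -1) contributes a regular 12-gon of circumradius 2.5 (perimeter = 2·12·2.500·sin(180°/12) = 15.53 mm); the cube at (8, 3) is absent (z outside [20.5, 31]); Taking the union: the regions partially overlap (shared area 1.60 mm²), so the edge portions inside another operand are dropped and the merged outline is re-measured after clipping — boundary = 82.10 mm. Overall, the cross-section is a single solid region. Total boundary length (outer) = 82.10 mm.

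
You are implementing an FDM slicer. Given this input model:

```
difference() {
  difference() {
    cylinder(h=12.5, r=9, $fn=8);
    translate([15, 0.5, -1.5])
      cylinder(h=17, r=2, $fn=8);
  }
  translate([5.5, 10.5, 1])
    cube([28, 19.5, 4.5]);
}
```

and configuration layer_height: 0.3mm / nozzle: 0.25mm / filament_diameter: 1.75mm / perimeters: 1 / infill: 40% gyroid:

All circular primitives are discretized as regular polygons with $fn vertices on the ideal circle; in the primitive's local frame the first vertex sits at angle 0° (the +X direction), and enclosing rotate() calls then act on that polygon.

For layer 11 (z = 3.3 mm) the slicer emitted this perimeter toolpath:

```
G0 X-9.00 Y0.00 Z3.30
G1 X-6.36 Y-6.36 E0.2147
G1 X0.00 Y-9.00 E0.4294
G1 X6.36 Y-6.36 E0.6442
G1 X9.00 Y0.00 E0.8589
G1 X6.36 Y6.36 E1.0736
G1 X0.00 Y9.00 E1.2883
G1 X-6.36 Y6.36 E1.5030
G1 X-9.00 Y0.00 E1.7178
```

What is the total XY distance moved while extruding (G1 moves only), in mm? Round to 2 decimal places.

55.09 mm

Sum the Euclidean lengths of each G1 segment: total = 55.09 mm.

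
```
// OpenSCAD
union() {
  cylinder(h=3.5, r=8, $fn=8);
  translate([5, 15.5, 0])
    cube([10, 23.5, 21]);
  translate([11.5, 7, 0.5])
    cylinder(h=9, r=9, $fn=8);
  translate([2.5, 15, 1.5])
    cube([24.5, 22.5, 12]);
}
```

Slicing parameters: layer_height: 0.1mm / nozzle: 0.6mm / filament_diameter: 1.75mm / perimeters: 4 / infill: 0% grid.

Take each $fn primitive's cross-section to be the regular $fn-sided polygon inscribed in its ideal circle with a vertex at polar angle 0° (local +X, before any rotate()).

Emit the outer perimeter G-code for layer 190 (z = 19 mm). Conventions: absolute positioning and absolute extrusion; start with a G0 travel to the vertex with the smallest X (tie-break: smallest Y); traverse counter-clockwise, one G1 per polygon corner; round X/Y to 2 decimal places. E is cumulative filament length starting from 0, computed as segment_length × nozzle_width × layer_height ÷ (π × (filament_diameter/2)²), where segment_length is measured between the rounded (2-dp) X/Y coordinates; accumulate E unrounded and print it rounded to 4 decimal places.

At z = 19 mm: the cylinder does not reach this height (z outside [0, 3.5]); the cube at (5, 15.5) is present — its section is the full 10×23.5 rectangle; the cylinder at (11.5, 7) is absent (z outside [0.5, 9.5]); the cube at (2.5, 15) is absent (z outside [1.5, 13.5]); Taking the union: only the 10×23.5 cube at (5, 15.5) is present, so the union is just that shape — 1 connected region. The outline is a single polygon with 4 vertices. Extrusion per mm of travel: 0.6 × 0.1 / (π × 0.875²) = 0.024945. Accumulating E over each segment gives final E = 1.6713.

G0 X5.00 Y15.50 Z19.00
G1 X15.00 Y15.50 E0.2495
G1 X15.00 Y39.00 E0.8357
G1 X5.00 Y39.00 E1.0851
G1 X5.00 Y15.50 E1.6713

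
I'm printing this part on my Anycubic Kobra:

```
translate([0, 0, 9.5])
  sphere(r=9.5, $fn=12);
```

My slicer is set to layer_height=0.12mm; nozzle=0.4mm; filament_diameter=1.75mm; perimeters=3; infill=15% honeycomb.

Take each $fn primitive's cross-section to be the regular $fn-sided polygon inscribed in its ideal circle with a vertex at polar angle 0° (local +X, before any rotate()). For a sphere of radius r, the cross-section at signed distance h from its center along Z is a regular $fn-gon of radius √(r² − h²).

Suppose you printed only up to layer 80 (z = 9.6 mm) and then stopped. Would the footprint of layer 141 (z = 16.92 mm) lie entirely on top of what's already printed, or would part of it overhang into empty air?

Compare the two slices. At z = 9.6: the r=9.5 sphere contributes a regular 12-gon of circumradius √(9.5²−0.1²) = 9.499 (area = (12/2)·9.499²·sin(360°/12) = 270.72 mm²). At z = 16.92: the sphere: section is a regular 12-gon, circumradius = √(r²−h²) = √(9.5²−7.42²) = 5.932 (area = (12/2)·5.932²·sin(360°/12) = 105.58 mm²). Checking containment: the cross-section at z = 16.92 is a subset of the cross-section at z = 9.6.

entirely on top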